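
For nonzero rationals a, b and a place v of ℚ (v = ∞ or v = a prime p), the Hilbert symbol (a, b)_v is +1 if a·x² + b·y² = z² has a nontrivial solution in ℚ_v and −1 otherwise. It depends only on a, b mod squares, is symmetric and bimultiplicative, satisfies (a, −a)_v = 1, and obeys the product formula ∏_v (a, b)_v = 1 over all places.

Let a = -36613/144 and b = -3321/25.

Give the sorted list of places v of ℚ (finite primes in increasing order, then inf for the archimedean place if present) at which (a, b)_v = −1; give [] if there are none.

Mod squares: a ≡ -36613, b ≡ -41. Check v ∈ {∞, 2, 3, 5, 19, 41, 47}.
v=2: v_2(a)=-4, v_2(b)=0; units ≡ 3, 7 (mod 8); ε·ε+αω+βω = 1·1+-4·0+0·1 ≡ 1  ⇒  (a,b)_2 = -1.
v=41: a=41^1·(≡18), b=41^1·(≡23) mod 41; (18|41)=+1, (23|41)=+1; (−1)^{1·1·20}·(+1)^1·(+1)^1 = +1.
v=5: a=5^0·(≡3), b=5^-2·(≡4) mod 5; (3|5)=-1, (4|5)=+1; (−1)^{0·-2·2}·(-1)^-2·(+1)^0 = +1.
v=3: a=3^-2·(≡2), b=3^4·(≡1) mod 3; (2|3)=-1, (1|3)=+1; (−1)^{-2·4·1}·(-1)^4·(+1)^-2 = +1.
v=47: a=47^1·(≡38), b=47^0·(≡42) mod 47; (38|47)=-1, (42|47)=+1; (−1)^{1·0·23}·(-1)^0·(+1)^1 = +1.
v=19: a=19^1·(≡1), b=19^0·(≡7) mod 19; (1|19)=+1, (7|19)=+1; (−1)^{1·0·9}·(+1)^0·(+1)^1 = +1.
v=∞: -36613 < 0 and -41 < 0  ⇒  (a,b)_∞ = -1.
Ram(-36613, -41) = {2, ∞}; no ℚ_2-point on the conic.

[2, inf]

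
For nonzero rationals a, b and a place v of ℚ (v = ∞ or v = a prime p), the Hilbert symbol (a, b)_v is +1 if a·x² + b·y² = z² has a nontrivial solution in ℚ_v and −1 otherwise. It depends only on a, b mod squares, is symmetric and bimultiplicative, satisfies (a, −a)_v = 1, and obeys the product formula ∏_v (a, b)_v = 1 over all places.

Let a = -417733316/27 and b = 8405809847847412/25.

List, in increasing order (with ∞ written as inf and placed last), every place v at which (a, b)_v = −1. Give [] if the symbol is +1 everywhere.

(a, b) ≡ (-3003, 133) mod (ℚ^×)²; places V = {2, 3, 5, 7, 11, 13, 17, 19, ∞}.
(a,b)_∞: sgn(-3003)=−, sgn(133)=+, so +1.
(a,b)_19: α=2, u≡12; β=5, v≡17 (mod 19); (12|19)=-1, (17|19)=+1; sign (−1)^0·-1^5·+1^2 = -1.
(a,b)_5: α=0, u≡2; β=-2, v≡2 (mod 5); (2|5)=-1, (2|5)=-1; sign (−1)^0·-1^-2·-1^0 = +1.
(a,b)_13: α=1, u≡3; β=2, v≡10 (mod 13); (3|13)=+1, (10|13)=+1; sign (−1)^0·+1^2·+1^1 = +1.
(a,b)_17: α=2, u≡10; β=0, v≡12 (mod 17); (10|17)=-1, (12|17)=-1; sign (−1)^0·-1^0·-1^2 = +1.
(a,b)_11: α=1, u≡10; β=4, v≡4 (mod 11); (10|11)=-1, (4|11)=+1; sign (−1)^0·-1^4·+1^1 = +1.
(a,b)_3: α=-3, u≡1; β=0, v≡1 (mod 3); (1|3)=+1, (1|3)=+1; sign (−1)^0·+1^0·+1^-3 = +1.
(a,b)_2: α=2, β=2; u≡5, v≡5 (mod 8); ε(u)ε(v)=0·0, αω(v)=2·1, βω(u)=2·1; sum ≡ 0  ⇒  +1.
(a,b)_7: α=1, u≡5; β=3, v≡5 (mod 7); (5|7)=-1, (5|7)=-1; sign (−1)^1·-1^3·-1^1 = -1.
Ram(-3003, 133) = {7, 19}; no ℚ_7-point on the conic.

[7, 19]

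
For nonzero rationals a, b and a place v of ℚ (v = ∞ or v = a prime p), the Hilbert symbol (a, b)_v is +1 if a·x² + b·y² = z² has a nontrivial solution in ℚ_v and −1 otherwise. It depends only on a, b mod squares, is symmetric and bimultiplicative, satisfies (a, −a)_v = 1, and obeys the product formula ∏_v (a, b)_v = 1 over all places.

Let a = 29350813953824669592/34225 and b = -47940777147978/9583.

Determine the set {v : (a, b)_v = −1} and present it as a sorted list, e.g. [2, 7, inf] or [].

(a, b) ≡ (38, -6006) mod (ℚ^×)²; places V = {2, 3, 5, 7, 11, 13, 19, 29, 37, ∞}.
(a,b)_∞: sgn(38)=+, sgn(-6006)=−, so +1.
(a,b)_7: α=0, u≡3; β=-1, v≡5 (mod 7); (3|7)=-1, (5|7)=-1; sign (−1)^0·-1^-1·-1^0 = -1.
(a,b)_2: α=3, β=1; u≡3, v≡5 (mod 8); ε(u)ε(v)=1·0, αω(v)=3·1, βω(u)=1·1; sum ≡ 0  ⇒  +1.
(a,b)_37: α=-2, u≡36; β=-2, v≡26 (mod 37); (36|37)=+1, (26|37)=+1; sign (−1)^0·+1^-2·+1^-2 = +1.
(a,b)_19: α=3, u≡2; β=2, v≡4 (mod 19); (2|19)=-1, (4|19)=+1; sign (−1)^0·-1^2·+1^3 = +1.
(a,b)_5: α=-2, u≡3; β=0, v≡4 (mod 5); (3|5)=-1, (4|5)=+1; sign (−1)^0·-1^0·+1^-2 = +1.
(a,b)_3: α=2, u≡2; β=3, v≡2 (mod 3); (2|3)=-1, (2|3)=-1; sign (−1)^0·-1^3·-1^2 = -1.
(a,b)_11: α=4, u≡9; β=3, v≡4 (mod 11); (9|11)=+1, (4|11)=+1; sign (−1)^0·+1^3·+1^4 = +1.
(a,b)_13: α=6, u≡12; β=3, v≡5 (mod 13); (12|13)=+1, (5|13)=-1; sign (−1)^0·+1^3·-1^6 = +1.
(a,b)_29: α=2, u≡4; β=2, v≡26 (mod 29); (4|29)=+1, (26|29)=-1; sign (−1)^0·+1^2·-1^2 = +1.
(38, -6006 / ℚ) ramifies at {3, 7}: a division algebra.

[3, 7]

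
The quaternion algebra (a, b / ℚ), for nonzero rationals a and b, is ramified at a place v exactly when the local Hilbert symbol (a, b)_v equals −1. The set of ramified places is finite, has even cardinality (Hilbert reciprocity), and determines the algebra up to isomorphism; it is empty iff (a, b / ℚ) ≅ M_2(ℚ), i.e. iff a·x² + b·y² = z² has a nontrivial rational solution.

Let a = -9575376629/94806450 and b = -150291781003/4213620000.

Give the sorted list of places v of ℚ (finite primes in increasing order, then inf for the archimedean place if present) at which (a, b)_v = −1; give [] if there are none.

[7, 19, 23, inf]

(a, b) ≡ (-100282, -2306486) mod (ℚ^×)²; places V = {2, 3, 5, 7, 13, 17, 19, 23, 29, ∞}.
(a,b)_19: α=3, u≡17; β=5, v≡5 (mod 19); (17|19)=+1, (5|19)=+1; sign (−1)^1·+1^5·+1^3 = -1.
(a,b)_2: α=-1, β=-5; u≡3, v≡5 (mod 8); ε(u)ε(v)=1·0, αω(v)=-1·1, βω(u)=-5·1; sum ≡ 0  ⇒  +1.
(a,b)_∞: sgn(-100282)=−, sgn(-2306486)=−, so -1.
(a,b)_7: α=1, u≡6; β=1, v≡3 (mod 7); (6|7)=-1, (3|7)=-1; sign (−1)^1·-1^1·-1^1 = -1.
(a,b)_5: α=-2, u≡2; β=-4, v≡1 (mod 5); (2|5)=-1, (1|5)=+1; sign (−1)^0·-1^-4·+1^-2 = +1.
(a,b)_13: α=1, u≡2; β=1, v≡7 (mod 13); (2|13)=-1, (7|13)=-1; sign (−1)^0·-1^1·-1^1 = +1.
(a,b)_3: α=-8, u≡2; β=-6, v≡1 (mod 3); (2|3)=-1, (1|3)=+1; sign (−1)^0·-1^-6·+1^-8 = +1.
(a,b)_17: α=-2, u≡4; β=-2, v≡14 (mod 17); (4|17)=+1, (14|17)=-1; sign (−1)^0·+1^-2·-1^-2 = +1.
(a,b)_23: α=2, u≡20; β=1, v≡21 (mod 23); (20|23)=-1, (21|23)=-1; sign (−1)^0·-1^1·-1^2 = -1.
(a,b)_29: α=1, u≡7; β=1, v≡1 (mod 29); (7|29)=+1, (1|29)=+1; sign (−1)^0·+1^1·+1^1 = +1.
(-100282, -2306486 / ℚ) ramifies at {7, 19, 23, ∞}: a division algebra.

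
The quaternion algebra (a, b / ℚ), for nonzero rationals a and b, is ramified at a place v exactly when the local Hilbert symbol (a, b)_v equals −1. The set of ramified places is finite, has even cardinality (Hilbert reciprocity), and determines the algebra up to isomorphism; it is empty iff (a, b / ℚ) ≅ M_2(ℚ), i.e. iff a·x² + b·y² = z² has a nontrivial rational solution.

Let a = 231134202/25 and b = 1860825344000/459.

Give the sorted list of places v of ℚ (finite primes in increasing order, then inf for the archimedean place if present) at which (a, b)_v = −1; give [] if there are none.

(a, b) ≡ (151962, 3707112990) mod (ℚ^×)²; places V = {2, 3, 5, 7, 13, 17, 19, 31, 41, 43, ∞}.
(a,b)_41: α=0, u≡37; β=1, v≡18 (mod 41); (37|41)=+1, (18|41)=+1; sign (−1)^0·+1^1·+1^0 = +1.
(a,b)_17: α=0, u≡16; β=-1, v≡5 (mod 17); (16|17)=+1, (5|17)=-1; sign (−1)^0·+1^-1·-1^0 = +1.
(a,b)_∞: sgn(151962)=+, sgn(3707112990)=+, so +1.
(a,b)_5: α=-2, u≡2; β=3, v≡3 (mod 5); (2|5)=-1, (3|5)=-1; sign (−1)^0·-1^3·-1^-2 = -1.
(a,b)_7: α=0, u≡3; β=1, v≡1 (mod 7); (3|7)=-1, (1|7)=+1; sign (−1)^0·-1^1·+1^0 = -1.
(a,b)_31: α=1, u≡9; β=1, v≡12 (mod 31); (9|31)=+1, (12|31)=-1; sign (−1)^1·+1^1·-1^1 = +1.
(a,b)_19: α=1, u≡3; β=1, v≡7 (mod 19); (3|19)=-1, (7|19)=+1; sign (−1)^1·-1^1·+1^1 = +1.
(a,b)_2: α=1, β=11; u≡5, v≡7 (mod 8); ε(u)ε(v)=0·1, αω(v)=1·0, βω(u)=11·1; sum ≡ 1  ⇒  -1.
(a,b)_43: α=1, u≡12; β=1, v≡28 (mod 43); (12|43)=-1, (28|43)=-1; sign (−1)^1·-1^1·-1^1 = -1.
(a,b)_13: α=2, u≡7; β=0, v≡3 (mod 13); (7|13)=-1, (3|13)=+1; sign (−1)^0·-1^0·+1^2 = +1.
(a,b)_3: α=3, u≡2; β=-3, v≡1 (mod 3); (2|3)=-1, (1|3)=+1; sign (−1)^1·-1^-3·+1^3 = +1.
|Ram(151962, 3707112990)| = 4, even; anisotropic at {2, 5, 7, 43}.

[2, 5, 7, 43]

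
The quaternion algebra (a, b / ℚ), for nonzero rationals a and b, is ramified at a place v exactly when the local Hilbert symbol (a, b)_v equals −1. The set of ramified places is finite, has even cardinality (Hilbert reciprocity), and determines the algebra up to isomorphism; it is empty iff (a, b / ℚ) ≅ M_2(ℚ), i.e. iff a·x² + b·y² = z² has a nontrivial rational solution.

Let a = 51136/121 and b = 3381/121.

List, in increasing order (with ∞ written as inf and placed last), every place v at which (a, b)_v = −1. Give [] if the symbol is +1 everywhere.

Mod squares: a ≡ 799, b ≡ 69. Check v ∈ {∞, 2, 3, 7, 11, 17, 23, 47}.
v=3: a=3^0·(≡1), b=3^1·(≡2) mod 3; (1|3)=+1, (2|3)=-1; (−1)^{0·1·1}·(+1)^1·(-1)^0 = +1.
v=∞: 799 > 0 and 69 > 0  ⇒  (a,b)_∞ = +1.
v=23: a=23^0·(≡5), b=23^1·(≡13) mod 23; (5|23)=-1, (13|23)=+1; (−1)^{0·1·11}·(-1)^1·(+1)^0 = -1.
v=2: v_2(a)=6, v_2(b)=0; units ≡ 7, 5 (mod 8); ε·ε+αω+βω = 1·0+6·1+0·0 ≡ 0  ⇒  (a,b)_2 = +1.
v=7: a=7^0·(≡4), b=7^2·(≡3) mod 7; (4|7)=+1, (3|7)=-1; (−1)^{0·2·3}·(+1)^2·(-1)^0 = +1.
v=47: a=47^1·(≡2), b=47^0·(≡26) mod 47; (2|47)=+1, (26|47)=-1; (−1)^{1·0·23}·(+1)^0·(-1)^1 = -1.
v=17: a=17^1·(≡8), b=17^0·(≡16) mod 17; (8|17)=+1, (16|17)=+1; (−1)^{1·0·8}·(+1)^0·(+1)^1 = +1.
v=11: a=11^-2·(≡8), b=11^-2·(≡4) mod 11; (8|11)=-1, (4|11)=+1; (−1)^{-2·-2·5}·(-1)^-2·(+1)^-2 = +1.
(799, 69 / ℚ) ramifies at {23, 47}: a division algebra.

[23, 47]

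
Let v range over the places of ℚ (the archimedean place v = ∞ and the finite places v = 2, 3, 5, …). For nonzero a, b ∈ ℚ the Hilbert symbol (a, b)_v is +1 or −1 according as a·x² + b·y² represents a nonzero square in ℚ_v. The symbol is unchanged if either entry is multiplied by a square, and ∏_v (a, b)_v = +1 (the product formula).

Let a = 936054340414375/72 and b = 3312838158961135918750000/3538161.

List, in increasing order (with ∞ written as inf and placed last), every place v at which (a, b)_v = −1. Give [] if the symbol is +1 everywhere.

(a, b) ≡ (14, 5083) mod (ℚ^×)²; places V = {2, 3, 5, 7, 11, 13, 17, 19, 23, 41, ∞}.
(a,b)_41: α=0, u≡7; β=2, v≡4 (mod 41); (7|41)=-1, (4|41)=+1; sign (−1)^0·-1^2·+1^0 = +1.
(a,b)_5: α=4, u≡4; β=8, v≡2 (mod 5); (4|5)=+1, (2|5)=-1; sign (−1)^0·+1^8·-1^4 = +1.
(a,b)_17: α=2, u≡11; β=3, v≡12 (mod 17); (11|17)=-1, (12|17)=-1; sign (−1)^0·-1^3·-1^2 = -1.
(a,b)_23: α=2, u≡20; β=3, v≡5 (mod 23); (20|23)=-1, (5|23)=-1; sign (−1)^0·-1^3·-1^2 = -1.
(a,b)_7: α=3, u≡1; β=4, v≡2 (mod 7); (1|7)=+1, (2|7)=+1; sign (−1)^0·+1^4·+1^3 = +1.
(a,b)_19: α=0, u≡14; β=-2, v≡3 (mod 19); (14|19)=-1, (3|19)=-1; sign (−1)^0·-1^-2·-1^0 = +1.
(a,b)_11: α=0, u≡1; β=-2, v≡4 (mod 11); (1|11)=+1, (4|11)=+1; sign (−1)^0·+1^-2·+1^0 = +1.
(a,b)_13: α=4, u≡10; β=3, v≡10 (mod 13); (10|13)=+1, (10|13)=+1; sign (−1)^0·+1^3·+1^4 = +1.
(a,b)_2: α=-3, β=4; u≡7, v≡3 (mod 8); ε(u)ε(v)=1·1, αω(v)=-3·1, βω(u)=4·0; sum ≡ 0  ⇒  +1.
(a,b)_3: α=-2, u≡2; β=-4, v≡1 (mod 3); (2|3)=-1, (1|3)=+1; sign (−1)^0·-1^-4·+1^-2 = +1.
(a,b)_∞: sgn(14)=+, sgn(5083)=+, so +1.
Ram(14, 5083) = {17, 23}; no ℚ_17-point on the conic.

[17, 23]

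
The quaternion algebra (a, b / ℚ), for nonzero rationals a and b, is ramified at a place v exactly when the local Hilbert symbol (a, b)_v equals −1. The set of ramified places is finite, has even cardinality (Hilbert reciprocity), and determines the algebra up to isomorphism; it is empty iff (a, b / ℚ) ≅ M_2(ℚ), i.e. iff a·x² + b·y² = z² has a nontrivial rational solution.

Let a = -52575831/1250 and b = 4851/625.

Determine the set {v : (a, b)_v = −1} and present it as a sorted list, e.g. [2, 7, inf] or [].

[2, 3]

Mod squares: a ≡ -798, b ≡ 11. Check v ∈ {∞, 2, 3, 5, 7, 11, 19}.
v=∞: -798 < 0 and 11 > 0  ⇒  (a,b)_∞ = +1.
v=7: a=7^1·(≡5), b=7^2·(≡4) mod 7; (5|7)=-1, (4|7)=+1; (−1)^{1·2·3}·(-1)^2·(+1)^1 = +1.
v=11: a=11^4·(≡4), b=11^1·(≡5) mod 11; (4|11)=+1, (5|11)=+1; (−1)^{4·1·5}·(+1)^1·(+1)^4 = +1.
v=5: a=5^-4·(≡2), b=5^-4·(≡1) mod 5; (2|5)=-1, (1|5)=+1; (−1)^{-4·-4·2}·(-1)^-4·(+1)^-4 = +1.
v=3: a=3^3·(≡1), b=3^2·(≡2) mod 3; (1|3)=+1, (2|3)=-1; (−1)^{3·2·1}·(+1)^2·(-1)^3 = -1.
v=2: v_2(a)=-1, v_2(b)=0; units ≡ 1, 3 (mod 8); ε·ε+αω+βω = 0·1+-1·1+0·0 ≡ 1  ⇒  (a,b)_2 = -1.
v=19: a=19^1·(≡2), b=19^0·(≡16) mod 19; (2|19)=-1, (16|19)=+1; (−1)^{1·0·9}·(-1)^0·(+1)^1 = +1.
|Ram(-798, 11)| = 2, even; anisotropic at {2, 3}.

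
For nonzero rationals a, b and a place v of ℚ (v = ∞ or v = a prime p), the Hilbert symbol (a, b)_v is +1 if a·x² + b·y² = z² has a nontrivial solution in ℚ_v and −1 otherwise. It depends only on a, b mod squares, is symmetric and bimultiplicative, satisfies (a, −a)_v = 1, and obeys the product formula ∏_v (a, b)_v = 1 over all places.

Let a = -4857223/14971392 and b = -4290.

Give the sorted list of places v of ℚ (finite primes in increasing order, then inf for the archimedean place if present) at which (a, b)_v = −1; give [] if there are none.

Mod squares: a ≡ -14, b ≡ -4290. Check v ∈ {∞, 2, 3, 5, 7, 11, 13, 17, 19}.
v=2: v_2(a)=-9, v_2(b)=1; units ≡ 1, 7 (mod 8); ε·ε+αω+βω = 0·1+-9·0+1·0 ≡ 0  ⇒  (a,b)_2 = +1.
v=19: a=19^-2·(≡5), b=19^0·(≡4) mod 19; (5|19)=+1, (4|19)=+1; (−1)^{-2·0·9}·(+1)^0·(+1)^-2 = +1.
v=11: a=11^0·(≡2), b=11^1·(≡6) mod 11; (2|11)=-1, (6|11)=-1; (−1)^{0·1·5}·(-1)^1·(-1)^0 = -1.
v=13: a=13^0·(≡12), b=13^1·(≡8) mod 13; (12|13)=+1, (8|13)=-1; (−1)^{0·1·6}·(+1)^1·(-1)^0 = +1.
v=∞: -14 < 0 and -4290 < 0  ⇒  (a,b)_∞ = -1.
v=7: a=7^5·(≡6), b=7^0·(≡1) mod 7; (6|7)=-1, (1|7)=+1; (−1)^{5·0·3}·(-1)^0·(+1)^5 = +1.
v=5: a=5^0·(≡1), b=5^1·(≡2) mod 5; (1|5)=+1, (2|5)=-1; (−1)^{0·1·2}·(+1)^1·(-1)^0 = +1.
v=3: a=3^-4·(≡1), b=3^1·(≡1) mod 3; (1|3)=+1, (1|3)=+1; (−1)^{-4·1·1}·(+1)^1·(+1)^-4 = +1.
v=17: a=17^2·(≡3), b=17^0·(≡11) mod 17; (3|17)=-1, (11|17)=-1; (−1)^{2·0·8}·(-1)^0·(-1)^2 = +1.
|Ram(-14, -4290)| = 2, even; anisotropic at {11, ∞}.

[11, inf]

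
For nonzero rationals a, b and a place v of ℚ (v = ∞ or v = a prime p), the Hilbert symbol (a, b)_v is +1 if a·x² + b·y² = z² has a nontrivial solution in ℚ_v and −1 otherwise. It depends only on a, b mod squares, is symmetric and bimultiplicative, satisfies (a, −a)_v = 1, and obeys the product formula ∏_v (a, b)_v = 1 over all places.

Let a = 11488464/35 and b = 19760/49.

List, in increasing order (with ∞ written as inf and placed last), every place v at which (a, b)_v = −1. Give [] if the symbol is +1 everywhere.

Mod squares: a ≡ 7735, b ≡ 1235. Check v ∈ {∞, 2, 3, 5, 7, 13, 17, 19}.
v=∞: 7735 > 0 and 1235 > 0  ⇒  (a,b)_∞ = +1.
v=3: a=3^2·(≡1), b=3^0·(≡2) mod 3; (1|3)=+1, (2|3)=-1; (−1)^{2·0·1}·(+1)^0·(-1)^2 = +1.
v=17: a=17^1·(≡8), b=17^0·(≡14) mod 17; (8|17)=+1, (14|17)=-1; (−1)^{1·0·8}·(+1)^0·(-1)^1 = -1.
v=13: a=13^1·(≡3), b=13^1·(≡9) mod 13; (3|13)=+1, (9|13)=+1; (−1)^{1·1·6}·(+1)^1·(+1)^1 = +1.
v=19: a=19^2·(≡13), b=19^1·(≡3) mod 19; (13|19)=-1, (3|19)=-1; (−1)^{2·1·9}·(-1)^1·(-1)^2 = -1.
v=2: v_2(a)=4, v_2(b)=4; units ≡ 7, 3 (mod 8); ε·ε+αω+βω = 1·1+4·1+4·0 ≡ 1  ⇒  (a,b)_2 = -1.
v=7: a=7^-1·(≡3), b=7^-2·(≡6) mod 7; (3|7)=-1, (6|7)=-1; (−1)^{-1·-2·3}·(-1)^-2·(-1)^-1 = -1.
v=5: a=5^-1·(≡2), b=5^1·(≡3) mod 5; (2|5)=-1, (3|5)=-1; (−1)^{-1·1·2}·(-1)^1·(-1)^-1 = +1.
|Ram(7735, 1235)| = 4, even; anisotropic at {2, 7, 17, 19}.

[2, 7, 17, 19]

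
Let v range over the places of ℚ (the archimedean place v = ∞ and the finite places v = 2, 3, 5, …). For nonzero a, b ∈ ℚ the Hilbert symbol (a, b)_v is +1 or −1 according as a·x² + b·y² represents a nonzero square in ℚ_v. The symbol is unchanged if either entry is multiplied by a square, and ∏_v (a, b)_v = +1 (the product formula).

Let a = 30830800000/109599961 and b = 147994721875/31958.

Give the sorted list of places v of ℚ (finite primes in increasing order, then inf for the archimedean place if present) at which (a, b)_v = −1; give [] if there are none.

Mod squares: a ≡ 130, b ≡ 74364290. Check v ∈ {∞, 2, 5, 7, 11, 13, 17, 19, 23, 29}.
v=17: a=17^0·(≡3), b=17^1·(≡15) mod 17; (3|17)=-1, (15|17)=+1; (−1)^{0·1·8}·(-1)^1·(+1)^0 = -1.
v=19: a=19^-4·(≡16), b=19^-1·(≡6) mod 19; (16|19)=+1, (6|19)=+1; (−1)^{-4·-1·9}·(+1)^-1·(+1)^-4 = +1.
v=13: a=13^1·(≡1), b=13^1·(≡8) mod 13; (1|13)=+1, (8|13)=-1; (−1)^{1·1·6}·(+1)^1·(-1)^1 = -1.
v=5: a=5^5·(≡1), b=5^5·(≡2) mod 5; (1|5)=+1, (2|5)=-1; (−1)^{5·5·2}·(+1)^5·(-1)^5 = -1.
v=29: a=29^-2·(≡3), b=29^-2·(≡5) mod 29; (3|29)=-1, (5|29)=+1; (−1)^{-2·-2·14}·(-1)^-2·(+1)^-2 = +1.
v=2: v_2(a)=7, v_2(b)=-1; units ≡ 1, 1 (mod 8); ε·ε+αω+βω = 0·0+7·0+-1·0 ≡ 0  ⇒  (a,b)_2 = +1.
v=7: a=7^2·(≡1), b=7^1·(≡1) mod 7; (1|7)=+1, (1|7)=+1; (−1)^{2·1·3}·(+1)^1·(+1)^2 = +1.
v=11: a=11^2·(≡9), b=11^3·(≡6) mod 11; (9|11)=+1, (6|11)=-1; (−1)^{2·3·5}·(+1)^3·(-1)^2 = +1.
v=∞: 130 > 0 and 74364290 > 0  ⇒  (a,b)_∞ = +1.
v=23: a=23^0·(≡19), b=23^1·(≡7) mod 23; (19|23)=-1, (7|23)=-1; (−1)^{0·1·11}·(-1)^1·(-1)^0 = -1.
|Ram(130, 74364290)| = 4, even; anisotropic at {5, 13, 17, 23}.

[5, 13, 17, 23]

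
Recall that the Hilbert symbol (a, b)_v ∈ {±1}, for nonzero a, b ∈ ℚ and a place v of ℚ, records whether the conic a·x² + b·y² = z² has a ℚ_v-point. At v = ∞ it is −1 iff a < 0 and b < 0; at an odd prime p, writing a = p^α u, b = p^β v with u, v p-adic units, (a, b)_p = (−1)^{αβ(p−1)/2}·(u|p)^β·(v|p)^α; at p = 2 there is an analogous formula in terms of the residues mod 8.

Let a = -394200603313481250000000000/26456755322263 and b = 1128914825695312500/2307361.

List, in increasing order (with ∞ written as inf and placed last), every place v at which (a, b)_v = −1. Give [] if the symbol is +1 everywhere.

(a, b) ≡ (-19019, 5) mod (ℚ^×)²; places V = {2, 3, 5, 7, 11, 13, 17, 19, 31, ∞}.
(a,b)_2: α=10, β=2; u≡5, v≡5 (mod 8); ε(u)ε(v)=0·0, αω(v)=10·1, βω(u)=2·1; sum ≡ 0  ⇒  +1.
(a,b)_11: α=3, u≡9; β=0, v≡9 (mod 11); (9|11)=+1, (9|11)=+1; sign (−1)^0·+1^0·+1^3 = +1.
(a,b)_3: α=12, u≡1; β=8, v≡2 (mod 3); (1|3)=+1, (2|3)=-1; sign (−1)^0·+1^8·-1^12 = +1.
(a,b)_17: α=-4, u≡13; β=0, v≡10 (mod 17); (13|17)=+1, (10|17)=-1; sign (−1)^0·+1^0·-1^-4 = +1.
(a,b)_19: α=3, u≡5; β=4, v≡9 (mod 19); (5|19)=+1, (9|19)=+1; sign (−1)^0·+1^4·+1^3 = +1.
(a,b)_13: α=1, u≡6; β=2, v≡2 (mod 13); (6|13)=-1, (2|13)=-1; sign (−1)^0·-1^2·-1^1 = -1.
(a,b)_5: α=14, u≡4; β=9, v≡1 (mod 5); (4|5)=+1, (1|5)=+1; sign (−1)^0·+1^9·+1^14 = +1.
(a,b)_31: α=-4, u≡22; β=-2, v≡8 (mod 31); (22|31)=-1, (8|31)=+1; sign (−1)^0·-1^-2·+1^-4 = +1.
(a,b)_7: α=-3, u≡3; β=-4, v≡6 (mod 7); (3|7)=-1, (6|7)=-1; sign (−1)^0·-1^-4·-1^-3 = -1.
(a,b)_∞: sgn(-19019)=−, sgn(5)=+, so +1.
|Ram(-19019, 5)| = 2, even; anisotropic at {7, 13}.

[7, 13]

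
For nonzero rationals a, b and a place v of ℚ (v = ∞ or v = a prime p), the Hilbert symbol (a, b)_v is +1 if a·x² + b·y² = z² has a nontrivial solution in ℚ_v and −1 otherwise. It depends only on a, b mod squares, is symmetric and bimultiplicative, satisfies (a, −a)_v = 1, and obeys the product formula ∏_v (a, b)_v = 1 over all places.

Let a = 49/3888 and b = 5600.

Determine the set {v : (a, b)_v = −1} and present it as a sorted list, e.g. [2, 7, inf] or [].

[3, 7]

Mod squares: a ≡ 3, b ≡ 14. Check v ∈ {∞, 2, 3, 5, 7}.
v=∞: 3 > 0 and 14 > 0  ⇒  (a,b)_∞ = +1.
v=2: v_2(a)=-4, v_2(b)=5; units ≡ 3, 7 (mod 8); ε·ε+αω+βω = 1·1+-4·0+5·1 ≡ 0  ⇒  (a,b)_2 = +1.
v=7: a=7^2·(≡5), b=7^1·(≡2) mod 7; (5|7)=-1, (2|7)=+1; (−1)^{2·1·3}·(-1)^1·(+1)^2 = -1.
v=5: a=5^0·(≡3), b=5^2·(≡4) mod 5; (3|5)=-1, (4|5)=+1; (−1)^{0·2·2}·(-1)^2·(+1)^0 = +1.
v=3: a=3^-5·(≡1), b=3^0·(≡2) mod 3; (1|3)=+1, (2|3)=-1; (−1)^{-5·0·1}·(+1)^0·(-1)^-5 = -1.
|Ram(3, 14)| = 2, even; anisotropic at {3, 7}.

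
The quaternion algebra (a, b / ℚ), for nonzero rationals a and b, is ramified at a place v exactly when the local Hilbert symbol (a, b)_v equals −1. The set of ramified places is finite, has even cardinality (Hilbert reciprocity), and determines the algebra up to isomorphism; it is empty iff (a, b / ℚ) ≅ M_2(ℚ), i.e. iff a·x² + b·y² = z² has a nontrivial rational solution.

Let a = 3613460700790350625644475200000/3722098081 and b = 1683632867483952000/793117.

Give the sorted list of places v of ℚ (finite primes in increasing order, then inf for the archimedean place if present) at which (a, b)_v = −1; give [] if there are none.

[2, 5, 7, 11, 13, 17]

(a, b) ≡ (3570, 24310) mod (ℚ^×)²; places V = {2, 3, 5, 7, 11, 13, 17, 19, ∞}.
(a,b)_7: α=9, u≡6; β=6, v≡5 (mod 7); (6|7)=-1, (5|7)=-1; sign (−1)^0·-1^6·-1^9 = -1.
(a,b)_13: α=-4, u≡6; β=-3, v≡7 (mod 13); (6|13)=-1, (7|13)=-1; sign (−1)^0·-1^-3·-1^-4 = -1.
(a,b)_19: α=-4, u≡9; β=-2, v≡17 (mod 19); (9|19)=+1, (17|19)=+1; sign (−1)^0·+1^-2·+1^-4 = +1.
(a,b)_∞: sgn(3570)=+, sgn(24310)=+, so +1.
(a,b)_11: α=2, u≡7; β=1, v≡8 (mod 11); (7|11)=-1, (8|11)=-1; sign (−1)^0·-1^1·-1^2 = -1.
(a,b)_17: α=3, u≡11; β=1, v≡1 (mod 17); (11|17)=-1, (1|17)=+1; sign (−1)^0·-1^1·+1^3 = -1.
(a,b)_2: α=9, β=7; u≡1, v≡3 (mod 8); ε(u)ε(v)=0·1, αω(v)=9·1, βω(u)=7·0; sum ≡ 1  ⇒  -1.
(a,b)_5: α=5, u≡4; β=3, v≡3 (mod 5); (4|5)=+1, (3|5)=-1; sign (−1)^0·+1^3·-1^5 = -1.
(a,b)_3: α=23, u≡2; β=14, v≡1 (mod 3); (2|3)=-1, (1|3)=+1; sign (−1)^0·-1^14·+1^23 = +1.
|Ram(3570, 24310)| = 6, even; anisotropic at {2, 5, 7, 11, 13, 17}.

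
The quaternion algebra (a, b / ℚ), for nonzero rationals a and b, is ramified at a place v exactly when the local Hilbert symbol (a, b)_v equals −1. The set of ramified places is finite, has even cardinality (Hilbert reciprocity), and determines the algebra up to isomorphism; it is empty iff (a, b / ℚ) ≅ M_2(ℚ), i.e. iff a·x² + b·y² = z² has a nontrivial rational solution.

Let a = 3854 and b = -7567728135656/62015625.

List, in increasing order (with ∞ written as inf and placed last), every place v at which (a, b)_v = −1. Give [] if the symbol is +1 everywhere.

(a, b) ≡ (3854, -73226) mod (ℚ^×)²; places V = {2, 3, 5, 7, 13, 17, 19, 23, 41, 47, ∞}.
(a,b)_5: α=0, u≡4; β=-6, v≡1 (mod 5); (4|5)=+1, (1|5)=+1; sign (−1)^0·+1^-6·+1^0 = +1.
(a,b)_23: α=0, u≡13; β=2, v≡1 (mod 23); (13|23)=+1, (1|23)=+1; sign (−1)^0·+1^2·+1^0 = +1.
(a,b)_∞: sgn(3854)=+, sgn(-73226)=−, so +1.
(a,b)_2: α=1, β=3; u≡7, v≡3 (mod 8); ε(u)ε(v)=1·1, αω(v)=1·1, βω(u)=3·0; sum ≡ 0  ⇒  +1.
(a,b)_7: α=0, u≡4; β=-2, v≡1 (mod 7); (4|7)=+1, (1|7)=+1; sign (−1)^0·+1^-2·+1^0 = +1.
(a,b)_17: α=0, u≡12; β=2, v≡12 (mod 17); (12|17)=-1, (12|17)=-1; sign (−1)^0·-1^2·-1^0 = +1.
(a,b)_41: α=1, u≡12; β=1, v≡8 (mod 41); (12|41)=-1, (8|41)=+1; sign (−1)^0·-1^1·+1^1 = -1.
(a,b)_47: α=1, u≡35; β=1, v≡23 (mod 47); (35|47)=-1, (23|47)=-1; sign (−1)^1·-1^1·-1^1 = -1.
(a,b)_13: α=0, u≡6; β=2, v≡10 (mod 13); (6|13)=-1, (10|13)=+1; sign (−1)^0·-1^2·+1^0 = +1.
(a,b)_3: α=0, u≡2; β=-4, v≡1 (mod 3); (2|3)=-1, (1|3)=+1; sign (−1)^0·-1^-4·+1^0 = +1.
(a,b)_19: α=0, u≡16; β=1, v≡12 (mod 19); (16|19)=+1, (12|19)=-1; sign (−1)^0·+1^1·-1^0 = +1.
Ram(3854, -73226) = {41, 47}; no ℚ_41-point on the conic.

[41, 47]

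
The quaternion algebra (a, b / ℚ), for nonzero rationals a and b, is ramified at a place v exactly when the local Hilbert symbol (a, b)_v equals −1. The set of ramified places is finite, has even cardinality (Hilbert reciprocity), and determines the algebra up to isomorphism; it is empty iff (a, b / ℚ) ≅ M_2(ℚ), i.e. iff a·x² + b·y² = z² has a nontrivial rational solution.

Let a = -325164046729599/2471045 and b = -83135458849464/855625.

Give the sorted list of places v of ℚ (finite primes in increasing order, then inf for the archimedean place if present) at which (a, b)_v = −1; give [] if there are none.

[2, 23, 31, inf]

Mod squares: a ≡ -573989955, b ≡ -169694. Check v ∈ {∞, 2, 3, 5, 7, 11, 17, 19, 23, 31, 37, 41}.
v=19: a=19^-2·(≡5), b=19^0·(≡12) mod 19; (5|19)=+1, (12|19)=-1; (−1)^{-2·0·9}·(+1)^0·(-1)^-2 = +1.
v=31: a=31^1·(≡13), b=31^3·(≡3) mod 31; (13|31)=-1, (3|31)=-1; (−1)^{1·3·15}·(-1)^3·(-1)^1 = -1.
v=23: a=23^1·(≡19), b=23^1·(≡22) mod 23; (19|23)=-1, (22|23)=-1; (−1)^{1·1·11}·(-1)^1·(-1)^1 = -1.
v=37: a=37^-2·(≡34), b=37^-2·(≡7) mod 37; (34|37)=+1, (7|37)=+1; (−1)^{-2·-2·18}·(+1)^-2·(+1)^-2 = +1.
v=∞: -573989955 < 0 and -169694 < 0  ⇒  (a,b)_∞ = -1.
v=7: a=7^1·(≡4), b=7^3·(≡3) mod 7; (4|7)=+1, (3|7)=-1; (−1)^{1·3·3}·(+1)^3·(-1)^1 = +1.
v=2: v_2(a)=0, v_2(b)=3; units ≡ 5, 1 (mod 8); ε·ε+αω+βω = 0·0+0·0+3·1 ≡ 1  ⇒  (a,b)_2 = -1.
v=5: a=5^-1·(≡4), b=5^-4·(≡4) mod 5; (4|5)=+1, (4|5)=+1; (−1)^{-1·-4·2}·(+1)^-4·(+1)^-1 = +1.
v=3: a=3^5·(≡1), b=3^2·(≡1) mod 3; (1|3)=+1, (1|3)=+1; (−1)^{5·2·1}·(+1)^2·(+1)^5 = +1.
v=41: a=41^1·(≡36), b=41^0·(≡37) mod 41; (36|41)=+1, (37|41)=+1; (−1)^{1·0·20}·(+1)^0·(+1)^1 = +1.
v=17: a=17^3·(≡12), b=17^3·(≡14) mod 17; (12|17)=-1, (14|17)=-1; (−1)^{3·3·8}·(-1)^3·(-1)^3 = +1.
v=11: a=11^3·(≡5), b=11^0·(≡1) mod 11; (5|11)=+1, (1|11)=+1; (−1)^{3·0·5}·(+1)^0·(+1)^3 = +1.
|Ram(-573989955, -169694)| = 4, even; anisotropic at {2, 23, 31, ∞}.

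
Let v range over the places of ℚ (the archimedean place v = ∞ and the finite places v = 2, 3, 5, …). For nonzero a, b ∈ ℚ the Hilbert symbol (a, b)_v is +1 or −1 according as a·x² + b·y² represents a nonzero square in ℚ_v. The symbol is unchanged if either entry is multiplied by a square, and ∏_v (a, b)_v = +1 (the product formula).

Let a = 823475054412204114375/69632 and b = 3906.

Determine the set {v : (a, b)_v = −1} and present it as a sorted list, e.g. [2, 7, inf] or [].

[13, 31]

(a, b) ≡ (81991, 434) mod (ℚ^×)²; places V = {2, 3, 5, 7, 13, 17, 31, 53, ∞}.
(a,b)_31: α=4, u≡13; β=1, v≡2 (mod 31); (13|31)=-1, (2|31)=+1; sign (−1)^0·-1^1·+1^4 = -1.
(a,b)_17: α=-1, u≡11; β=0, v≡13 (mod 17); (11|17)=-1, (13|17)=+1; sign (−1)^0·-1^0·+1^-1 = +1.
(a,b)_7: α=5, u≡1; β=1, v≡5 (mod 7); (1|7)=+1, (5|7)=-1; sign (−1)^1·+1^1·-1^5 = +1.
(a,b)_∞: sgn(81991)=+, sgn(434)=+, so +1.
(a,b)_5: α=4, u≡4; β=0, v≡1 (mod 5); (4|5)=+1, (1|5)=+1; sign (−1)^0·+1^0·+1^4 = +1.
(a,b)_3: α=6, u≡1; β=2, v≡2 (mod 3); (1|3)=+1, (2|3)=-1; sign (−1)^0·+1^2·-1^6 = +1.
(a,b)_53: α=1, u≡43; β=0, v≡37 (mod 53); (43|53)=+1, (37|53)=+1; sign (−1)^0·+1^0·+1^1 = +1.
(a,b)_13: α=3, u≡6; β=0, v≡6 (mod 13); (6|13)=-1, (6|13)=-1; sign (−1)^0·-1^0·-1^3 = -1.
(a,b)_2: α=-12, β=1; u≡7, v≡1 (mod 8); ε(u)ε(v)=1·0, αω(v)=-12·0, βω(u)=1·0; sum ≡ 0  ⇒  +1.
(81991, 434 / ℚ) ramifies at {13, 31}: a division algebra.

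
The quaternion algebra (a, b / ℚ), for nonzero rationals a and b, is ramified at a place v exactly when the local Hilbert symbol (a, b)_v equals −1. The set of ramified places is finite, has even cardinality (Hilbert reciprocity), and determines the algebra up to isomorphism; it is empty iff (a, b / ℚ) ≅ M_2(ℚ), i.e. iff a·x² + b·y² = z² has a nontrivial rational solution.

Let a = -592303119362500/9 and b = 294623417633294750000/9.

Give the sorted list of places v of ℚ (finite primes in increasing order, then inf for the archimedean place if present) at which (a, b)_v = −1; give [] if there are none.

(a, b) ≡ (-46345, 230529299) mod (ℚ^×)²; places V = {2, 3, 5, 7, 11, 13, 17, 19, 23, 31, ∞}.
(a,b)_31: α=1, u≡17; β=1, v≡9 (mod 31); (17|31)=-1, (9|31)=+1; sign (−1)^1·-1^1·+1^1 = +1.
(a,b)_17: α=2, u≡14; β=3, v≡9 (mod 17); (14|17)=-1, (9|17)=+1; sign (−1)^0·-1^3·+1^2 = -1.
(a,b)_3: α=-2, u≡2; β=-2, v≡2 (mod 3); (2|3)=-1, (2|3)=-1; sign (−1)^0·-1^-2·-1^-2 = +1.
(a,b)_∞: sgn(-46345)=−, sgn(230529299)=+, so +1.
(a,b)_13: α=1, u≡3; β=1, v≡10 (mod 13); (3|13)=+1, (10|13)=+1; sign (−1)^0·+1^1·+1^1 = +1.
(a,b)_23: α=1, u≡2; β=1, v≡2 (mod 23); (2|23)=+1, (2|23)=+1; sign (−1)^1·+1^1·+1^1 = -1.
(a,b)_2: α=2, β=4; u≡7, v≡3 (mod 8); ε(u)ε(v)=1·1, αω(v)=2·1, βω(u)=4·0; sum ≡ 1  ⇒  -1.
(a,b)_19: α=2, u≡15; β=3, v≡11 (mod 19); (15|19)=-1, (11|19)=+1; sign (−1)^0·-1^3·+1^2 = -1.
(a,b)_5: α=5, u≡1; β=6, v≡1 (mod 5); (1|5)=+1, (1|5)=+1; sign (−1)^0·+1^6·+1^5 = +1.
(a,b)_7: α=2, u≡1; β=3, v≡4 (mod 7); (1|7)=+1, (4|7)=+1; sign (−1)^0·+1^3·+1^2 = +1.
(a,b)_11: α=0, u≡9; β=1, v≡9 (mod 11); (9|11)=+1, (9|11)=+1; sign (−1)^0·+1^1·+1^0 = +1.
(-46345, 230529299 / ℚ) ramifies at {2, 17, 19, 23}: a division algebra.

[2, 17, 19, 23]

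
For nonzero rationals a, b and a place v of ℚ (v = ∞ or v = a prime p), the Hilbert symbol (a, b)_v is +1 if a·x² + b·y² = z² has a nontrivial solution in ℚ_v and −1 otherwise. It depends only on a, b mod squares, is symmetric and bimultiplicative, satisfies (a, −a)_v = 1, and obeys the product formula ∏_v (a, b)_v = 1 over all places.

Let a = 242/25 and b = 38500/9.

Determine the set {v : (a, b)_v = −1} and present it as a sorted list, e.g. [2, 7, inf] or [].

(a, b) ≡ (2, 385) mod (ℚ^×)²; places V = {2, 3, 5, 7, 11, ∞}.
(a,b)_2: α=1, β=2; u≡1, v≡1 (mod 8); ε(u)ε(v)=0·0, αω(v)=1·0, βω(u)=2·0; sum ≡ 0  ⇒  +1.
(a,b)_∞: sgn(2)=+, sgn(385)=+, so +1.
(a,b)_3: α=0, u≡2; β=-2, v≡1 (mod 3); (2|3)=-1, (1|3)=+1; sign (−1)^0·-1^-2·+1^0 = +1.
(a,b)_5: α=-2, u≡2; β=3, v≡2 (mod 5); (2|5)=-1, (2|5)=-1; sign (−1)^0·-1^3·-1^-2 = -1.
(a,b)_11: α=2, u≡8; β=1, v≡10 (mod 11); (8|11)=-1, (10|11)=-1; sign (−1)^0·-1^1·-1^2 = -1.
(a,b)_7: α=0, u≡1; β=1, v≡6 (mod 7); (1|7)=+1, (6|7)=-1; sign (−1)^0·+1^1·-1^0 = +1.
(2, 385 / ℚ) ramifies at {5, 11}: a division algebra.

[5, 11]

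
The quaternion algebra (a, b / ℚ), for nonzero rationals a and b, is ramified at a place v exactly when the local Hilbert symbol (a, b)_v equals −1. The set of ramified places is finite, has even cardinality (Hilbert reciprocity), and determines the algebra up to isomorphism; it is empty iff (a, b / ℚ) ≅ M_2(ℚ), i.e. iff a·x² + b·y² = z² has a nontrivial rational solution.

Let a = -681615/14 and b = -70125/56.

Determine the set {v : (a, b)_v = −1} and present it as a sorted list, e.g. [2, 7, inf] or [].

Mod squares: a ≡ -13090, b ≡ -39270. Check v ∈ {∞, 2, 3, 5, 7, 11, 17}.
v=11: a=11^1·(≡3), b=11^1·(≡5) mod 11; (3|11)=+1, (5|11)=+1; (−1)^{1·1·5}·(+1)^1·(+1)^1 = -1.
v=7: a=7^-1·(≡5), b=7^-1·(≡1) mod 7; (5|7)=-1, (1|7)=+1; (−1)^{-1·-1·3}·(-1)^-1·(+1)^-1 = +1.
v=3: a=3^6·(≡2), b=3^1·(≡2) mod 3; (2|3)=-1, (2|3)=-1; (−1)^{6·1·1}·(-1)^1·(-1)^6 = -1.
v=17: a=17^1·(≡3), b=17^1·(≡8) mod 17; (3|17)=-1, (8|17)=+1; (−1)^{1·1·8}·(-1)^1·(+1)^1 = -1.
v=2: v_2(a)=-1, v_2(b)=-3; units ≡ 7, 5 (mod 8); ε·ε+αω+βω = 1·0+-1·1+-3·0 ≡ 1  ⇒  (a,b)_2 = -1.
v=∞: -13090 < 0 and -39270 < 0  ⇒  (a,b)_∞ = -1.
v=5: a=5^1·(≡3), b=5^3·(≡4) mod 5; (3|5)=-1, (4|5)=+1; (−1)^{1·3·2}·(-1)^3·(+1)^1 = -1.
(-13090, -39270 / ℚ) ramifies at {2, 3, 5, 11, 17, ∞}: a division algebra.

[2, 3, 5, 11, 17, inf]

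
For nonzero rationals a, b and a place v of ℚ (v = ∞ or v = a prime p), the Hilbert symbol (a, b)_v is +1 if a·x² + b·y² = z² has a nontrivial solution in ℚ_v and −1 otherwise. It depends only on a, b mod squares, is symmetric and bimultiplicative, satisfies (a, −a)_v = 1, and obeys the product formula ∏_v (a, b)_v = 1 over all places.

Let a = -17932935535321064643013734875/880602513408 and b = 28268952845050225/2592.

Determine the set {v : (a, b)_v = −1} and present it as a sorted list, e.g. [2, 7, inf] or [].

Mod squares: a ≡ -3190, b ≡ 2. Check v ∈ {∞, 2, 3, 5, 7, 11, 29, 37}.
v=29: a=29^3·(≡22), b=29^2·(≡27) mod 29; (22|29)=+1, (27|29)=-1; (−1)^{3·2·14}·(+1)^2·(-1)^3 = -1.
v=7: a=7^6·(≡2), b=7^2·(≡2) mod 7; (2|7)=+1, (2|7)=+1; (−1)^{6·2·3}·(+1)^2·(+1)^6 = +1.
v=5: a=5^3·(≡2), b=5^2·(≡2) mod 5; (2|5)=-1, (2|5)=-1; (−1)^{3·2·2}·(-1)^2·(-1)^3 = -1.
v=3: a=3^-8·(≡2), b=3^-4·(≡2) mod 3; (2|3)=-1, (2|3)=-1; (−1)^{-8·-4·1}·(-1)^-4·(-1)^-8 = +1.
v=∞: -3190 < 0 and 2 > 0  ⇒  (a,b)_∞ = +1.
v=37: a=37^6·(≡24), b=37^4·(≡35) mod 37; (24|37)=-1, (35|37)=-1; (−1)^{6·4·18}·(-1)^4·(-1)^6 = +1.
v=11: a=11^7·(≡2), b=11^4·(≡7) mod 11; (2|11)=-1, (7|11)=-1; (−1)^{7·4·5}·(-1)^4·(-1)^7 = -1.
v=2: v_2(a)=-27, v_2(b)=-5; units ≡ 5, 1 (mod 8); ε·ε+αω+βω = 0·0+-27·0+-5·1 ≡ 1  ⇒  (a,b)_2 = -1.
(-3190, 2 / ℚ) ramifies at {2, 5, 11, 29}: a division algebra.

[2, 5, 11, 29]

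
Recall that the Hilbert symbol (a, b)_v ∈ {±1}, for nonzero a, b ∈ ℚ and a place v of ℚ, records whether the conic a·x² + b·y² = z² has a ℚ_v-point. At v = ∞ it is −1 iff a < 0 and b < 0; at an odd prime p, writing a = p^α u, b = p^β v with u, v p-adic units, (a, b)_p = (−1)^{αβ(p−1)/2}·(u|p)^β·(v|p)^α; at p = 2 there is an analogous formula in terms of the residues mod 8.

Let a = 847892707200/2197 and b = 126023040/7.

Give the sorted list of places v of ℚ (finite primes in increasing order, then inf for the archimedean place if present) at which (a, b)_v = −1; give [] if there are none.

Mod squares: a ≡ 6006, b ≡ 170170. Check v ∈ {∞, 2, 3, 5, 7, 11, 13, 17}.
v=3: a=3^5·(≡1), b=3^4·(≡1) mod 3; (1|3)=+1, (1|3)=+1; (−1)^{5·4·1}·(+1)^4·(+1)^5 = +1.
v=2: v_2(a)=7, v_2(b)=7; units ≡ 3, 5 (mod 8); ε·ε+αω+βω = 1·0+7·1+7·1 ≡ 0  ⇒  (a,b)_2 = +1.
v=17: a=17^2·(≡12), b=17^1·(≡7) mod 17; (12|17)=-1, (7|17)=-1; (−1)^{2·1·8}·(-1)^1·(-1)^2 = -1.
v=7: a=7^3·(≡2), b=7^-1·(≡3) mod 7; (2|7)=+1, (3|7)=-1; (−1)^{3·-1·3}·(+1)^-1·(-1)^3 = +1.
v=13: a=13^-3·(≡6), b=13^1·(≡12) mod 13; (6|13)=-1, (12|13)=+1; (−1)^{-3·1·6}·(-1)^1·(+1)^-3 = -1.
v=5: a=5^2·(≡4), b=5^1·(≡4) mod 5; (4|5)=+1, (4|5)=+1; (−1)^{2·1·2}·(+1)^1·(+1)^2 = +1.
v=∞: 6006 > 0 and 170170 > 0  ⇒  (a,b)_∞ = +1.
v=11: a=11^1·(≡2), b=11^1·(≡9) mod 11; (2|11)=-1, (9|11)=+1; (−1)^{1·1·5}·(-1)^1·(+1)^1 = +1.
|Ram(6006, 170170)| = 2, even; anisotropic at {13, 17}.

[13, 17]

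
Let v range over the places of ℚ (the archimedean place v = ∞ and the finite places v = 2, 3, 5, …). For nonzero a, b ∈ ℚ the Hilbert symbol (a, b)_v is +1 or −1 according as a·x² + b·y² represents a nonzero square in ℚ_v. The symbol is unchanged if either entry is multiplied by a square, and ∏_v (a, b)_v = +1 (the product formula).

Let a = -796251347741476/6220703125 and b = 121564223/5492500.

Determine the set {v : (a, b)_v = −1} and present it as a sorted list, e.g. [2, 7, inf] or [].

[2, 23]

Mod squares: a ≡ -13, b ≡ 299. Check v ∈ {∞, 2, 5, 7, 11, 13, 17, 19, 23}.
v=5: a=5^-10·(≡2), b=5^-4·(≡1) mod 5; (2|5)=-1, (1|5)=+1; (−1)^{-10·-4·2}·(-1)^-4·(+1)^-10 = +1.
v=∞: -13 < 0 and 299 > 0  ⇒  (a,b)_∞ = +1.
v=11: a=11^4·(≡3), b=11^4·(≡10) mod 11; (3|11)=+1, (10|11)=-1; (−1)^{4·4·5}·(+1)^4·(-1)^4 = +1.
v=13: a=13^-1·(≡12), b=13^-3·(≡10) mod 13; (12|13)=+1, (10|13)=+1; (−1)^{-1·-3·6}·(+1)^-3·(+1)^-1 = +1.
v=7: a=7^-2·(≡2), b=7^0·(≡3) mod 7; (2|7)=+1, (3|7)=-1; (−1)^{-2·0·3}·(+1)^0·(-1)^-2 = +1.
v=19: a=19^6·(≡17), b=19^2·(≡13) mod 19; (17|19)=+1, (13|19)=-1; (−1)^{6·2·9}·(+1)^2·(-1)^6 = +1.
v=23: a=23^0·(≡20), b=23^1·(≡3) mod 23; (20|23)=-1, (3|23)=+1; (−1)^{0·1·11}·(-1)^1·(+1)^0 = -1.
v=17: a=17^2·(≡16), b=17^0·(≡7) mod 17; (16|17)=+1, (7|17)=-1; (−1)^{2·0·8}·(+1)^0·(-1)^2 = +1.
v=2: v_2(a)=2, v_2(b)=-2; units ≡ 3, 3 (mod 8); ε·ε+αω+βω = 1·1+2·1+-2·1 ≡ 1  ⇒  (a,b)_2 = -1.
|Ram(-13, 299)| = 2, even; anisotropic at {2, 23}.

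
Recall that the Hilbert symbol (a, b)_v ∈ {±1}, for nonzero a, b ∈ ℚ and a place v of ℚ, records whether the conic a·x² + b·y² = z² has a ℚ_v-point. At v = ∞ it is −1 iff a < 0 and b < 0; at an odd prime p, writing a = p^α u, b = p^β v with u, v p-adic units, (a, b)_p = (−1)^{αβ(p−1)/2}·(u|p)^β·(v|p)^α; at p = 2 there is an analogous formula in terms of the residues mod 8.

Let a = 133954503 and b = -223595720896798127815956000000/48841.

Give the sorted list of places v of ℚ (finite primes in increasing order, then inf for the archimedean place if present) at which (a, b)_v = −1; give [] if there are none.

Mod squares: a ≡ 72447, b ≡ -3115221. Check v ∈ {∞, 2, 3, 5, 13, 17, 19, 31, 41, 43}.
v=43: a=43^2·(≡35), b=43^5·(≡37) mod 43; (35|43)=+1, (37|43)=-1; (−1)^{2·5·21}·(+1)^5·(-1)^2 = +1.
v=31: a=31^1·(≡23), b=31^3·(≡11) mod 31; (23|31)=-1, (11|31)=-1; (−1)^{1·3·15}·(-1)^3·(-1)^1 = -1.
v=2: v_2(a)=0, v_2(b)=8; units ≡ 7, 3 (mod 8); ε·ε+αω+βω = 1·1+0·1+8·0 ≡ 1  ⇒  (a,b)_2 = -1.
v=5: a=5^0·(≡3), b=5^6·(≡1) mod 5; (3|5)=-1, (1|5)=+1; (−1)^{0·6·2}·(-1)^6·(+1)^0 = +1.
v=∞: 72447 > 0 and -3115221 < 0  ⇒  (a,b)_∞ = +1.
v=41: a=41^1·(≡16), b=41^3·(≡8) mod 41; (16|41)=+1, (8|41)=+1; (−1)^{1·3·20}·(+1)^3·(+1)^1 = +1.
v=3: a=3^1·(≡2), b=3^3·(≡1) mod 3; (2|3)=-1, (1|3)=+1; (−1)^{1·3·1}·(-1)^3·(+1)^1 = +1.
v=19: a=19^1·(≡2), b=19^3·(≡5) mod 19; (2|19)=-1, (5|19)=+1; (−1)^{1·3·9}·(-1)^3·(+1)^1 = +1.
v=13: a=13^0·(≡7), b=13^-2·(≡7) mod 13; (7|13)=-1, (7|13)=-1; (−1)^{0·-2·6}·(-1)^-2·(-1)^0 = +1.
v=17: a=17^0·(≡11), b=17^-2·(≡3) mod 17; (11|17)=-1, (3|17)=-1; (−1)^{0·-2·8}·(-1)^-2·(-1)^0 = +1.
(72447, -3115221 / ℚ) ramifies at {2, 31}: a division algebra.

[2, 31]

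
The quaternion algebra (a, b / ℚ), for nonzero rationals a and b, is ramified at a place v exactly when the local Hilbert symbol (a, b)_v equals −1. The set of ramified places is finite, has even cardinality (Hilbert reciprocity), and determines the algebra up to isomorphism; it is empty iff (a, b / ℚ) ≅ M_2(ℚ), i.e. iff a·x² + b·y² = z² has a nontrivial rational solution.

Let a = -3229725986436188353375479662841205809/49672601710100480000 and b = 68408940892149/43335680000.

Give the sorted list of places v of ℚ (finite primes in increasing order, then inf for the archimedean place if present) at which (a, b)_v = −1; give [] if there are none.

[2, 13, 19, 29]

Mod squares: a ≡ -7378, b ≡ 7549802. Check v ∈ {∞, 2, 3, 5, 7, 11, 13, 17, 19, 23, 29, 31, 43}.
v=19: a=19^4·(≡8), b=19^1·(≡5) mod 19; (8|19)=-1, (5|19)=+1; (−1)^{4·1·9}·(-1)^1·(+1)^4 = -1.
v=11: a=11^4·(≡3), b=11^2·(≡10) mod 11; (3|11)=+1, (10|11)=-1; (−1)^{4·2·5}·(+1)^2·(-1)^4 = +1.
v=5: a=5^-4·(≡2), b=5^-4·(≡3) mod 5; (2|5)=-1, (3|5)=-1; (−1)^{-4·-4·2}·(-1)^-4·(-1)^-4 = +1.
v=∞: -7378 < 0 and 7549802 > 0  ⇒  (a,b)_∞ = +1.
v=3: a=3^12·(≡2), b=3^4·(≡2) mod 3; (2|3)=-1, (2|3)=-1; (−1)^{12·4·1}·(-1)^4·(-1)^12 = +1.
v=7: a=7^1·(≡3), b=7^0·(≡1) mod 7; (3|7)=-1, (1|7)=+1; (−1)^{1·0·3}·(-1)^0·(+1)^1 = +1.
v=43: a=43^6·(≡39), b=43^2·(≡22) mod 43; (39|43)=-1, (22|43)=-1; (−1)^{6·2·21}·(-1)^2·(-1)^6 = +1.
v=2: v_2(a)=-29, v_2(b)=-17; units ≡ 7, 5 (mod 8); ε·ε+αω+βω = 1·0+-29·1+-17·0 ≡ 1  ⇒  (a,b)_2 = -1.
v=31: a=31^3·(≡28), b=31^1·(≡23) mod 31; (28|31)=+1, (23|31)=-1; (−1)^{3·1·15}·(+1)^1·(-1)^3 = +1.
v=23: a=23^-6·(≡5), b=23^-2·(≡4) mod 23; (5|23)=-1, (4|23)=+1; (−1)^{-6·-2·11}·(-1)^-2·(+1)^-6 = +1.
v=29: a=29^2·(≡18), b=29^1·(≡1) mod 29; (18|29)=-1, (1|29)=+1; (−1)^{2·1·14}·(-1)^1·(+1)^2 = -1.
v=13: a=13^2·(≡2), b=13^1·(≡6) mod 13; (2|13)=-1, (6|13)=-1; (−1)^{2·1·6}·(-1)^1·(-1)^2 = -1.
v=17: a=17^1·(≡16), b=17^1·(≡2) mod 17; (16|17)=+1, (2|17)=+1; (−1)^{1·1·8}·(+1)^1·(+1)^1 = +1.
|Ram(-7378, 7549802)| = 4, even; anisotropic at {2, 13, 19, 29}.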